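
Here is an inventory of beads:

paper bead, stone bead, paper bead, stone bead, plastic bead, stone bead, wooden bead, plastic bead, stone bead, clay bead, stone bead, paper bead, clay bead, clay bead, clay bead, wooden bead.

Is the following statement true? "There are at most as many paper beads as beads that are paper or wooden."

|paper beads| = 3.
|beads that are paper or wooden| = 5.
The claim requires 3 ≤ 5, which holds.

True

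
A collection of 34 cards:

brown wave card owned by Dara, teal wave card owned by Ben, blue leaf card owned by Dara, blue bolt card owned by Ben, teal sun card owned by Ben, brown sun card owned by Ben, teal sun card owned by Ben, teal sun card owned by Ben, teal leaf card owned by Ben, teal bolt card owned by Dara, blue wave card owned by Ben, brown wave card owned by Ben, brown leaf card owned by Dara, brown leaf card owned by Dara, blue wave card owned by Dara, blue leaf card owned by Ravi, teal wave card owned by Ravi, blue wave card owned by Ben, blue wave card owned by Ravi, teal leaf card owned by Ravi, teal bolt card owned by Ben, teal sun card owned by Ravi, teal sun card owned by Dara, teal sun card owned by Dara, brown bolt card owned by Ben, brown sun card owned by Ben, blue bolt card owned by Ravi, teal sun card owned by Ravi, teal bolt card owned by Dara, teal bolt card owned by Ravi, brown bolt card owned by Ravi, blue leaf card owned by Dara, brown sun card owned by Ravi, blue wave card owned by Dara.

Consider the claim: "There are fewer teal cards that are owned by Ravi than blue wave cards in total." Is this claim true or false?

False

|teal cards owned by Ravi| = 5.
|blue wave cards| = 5.
The claim requires 5 < 5, which does not hold.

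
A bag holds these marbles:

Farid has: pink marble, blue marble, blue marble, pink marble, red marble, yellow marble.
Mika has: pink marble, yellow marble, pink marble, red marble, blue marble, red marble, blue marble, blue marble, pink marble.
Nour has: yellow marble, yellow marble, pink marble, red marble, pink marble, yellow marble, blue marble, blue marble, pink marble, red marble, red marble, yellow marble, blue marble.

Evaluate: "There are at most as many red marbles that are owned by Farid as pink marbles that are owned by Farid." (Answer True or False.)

Count of red marbles owned by Farid: 1.
Count of pink marbles owned by Farid: 2.
The claim requires 1 ≤ 2, which holds.

True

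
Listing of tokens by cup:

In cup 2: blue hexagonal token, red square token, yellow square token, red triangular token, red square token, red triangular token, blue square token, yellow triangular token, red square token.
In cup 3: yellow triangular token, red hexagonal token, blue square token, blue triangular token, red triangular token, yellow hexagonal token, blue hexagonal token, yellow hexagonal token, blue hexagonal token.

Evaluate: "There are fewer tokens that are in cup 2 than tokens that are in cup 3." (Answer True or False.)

There are 9 tokens in cup 2.
There are 9 tokens in cup 3.
The claim requires 9 < 9, which does not hold.

False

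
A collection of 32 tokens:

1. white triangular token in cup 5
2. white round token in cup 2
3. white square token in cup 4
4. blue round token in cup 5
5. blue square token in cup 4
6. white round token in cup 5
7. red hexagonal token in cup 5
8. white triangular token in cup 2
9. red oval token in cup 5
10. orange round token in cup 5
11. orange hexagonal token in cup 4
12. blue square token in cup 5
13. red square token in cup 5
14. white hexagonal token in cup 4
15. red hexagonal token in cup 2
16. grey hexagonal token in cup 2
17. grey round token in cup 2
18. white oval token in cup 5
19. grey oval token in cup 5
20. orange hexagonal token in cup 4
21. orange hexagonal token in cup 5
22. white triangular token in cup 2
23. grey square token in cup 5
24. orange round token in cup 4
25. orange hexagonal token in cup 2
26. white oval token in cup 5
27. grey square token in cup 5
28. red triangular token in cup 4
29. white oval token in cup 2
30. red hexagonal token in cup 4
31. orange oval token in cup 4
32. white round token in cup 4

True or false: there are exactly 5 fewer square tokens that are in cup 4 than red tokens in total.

There are 2 square tokens in cup 4.
There are 6 red tokens.
The claim requires 6 − 2 (= 4) to equal 5, which does not hold.

False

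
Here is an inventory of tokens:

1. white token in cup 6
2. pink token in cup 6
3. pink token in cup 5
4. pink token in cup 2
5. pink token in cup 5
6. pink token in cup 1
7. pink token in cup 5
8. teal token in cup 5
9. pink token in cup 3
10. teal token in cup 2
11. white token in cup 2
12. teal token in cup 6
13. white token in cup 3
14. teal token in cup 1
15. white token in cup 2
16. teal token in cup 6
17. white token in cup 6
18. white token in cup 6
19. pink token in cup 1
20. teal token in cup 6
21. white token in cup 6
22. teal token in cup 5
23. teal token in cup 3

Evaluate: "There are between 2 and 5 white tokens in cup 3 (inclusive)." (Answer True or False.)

False

white tokens in cup 3: 1.
The claim requires 2 ≤ 1 ≤ 5, which does not hold.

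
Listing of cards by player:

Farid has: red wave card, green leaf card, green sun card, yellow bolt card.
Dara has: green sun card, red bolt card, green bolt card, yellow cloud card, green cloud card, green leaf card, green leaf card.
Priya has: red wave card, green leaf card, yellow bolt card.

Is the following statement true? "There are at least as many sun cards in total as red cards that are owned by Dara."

sun cards: 2.
red cards owned by Dara: 1.
The claim requires 2 ≥ 1, which holds.

True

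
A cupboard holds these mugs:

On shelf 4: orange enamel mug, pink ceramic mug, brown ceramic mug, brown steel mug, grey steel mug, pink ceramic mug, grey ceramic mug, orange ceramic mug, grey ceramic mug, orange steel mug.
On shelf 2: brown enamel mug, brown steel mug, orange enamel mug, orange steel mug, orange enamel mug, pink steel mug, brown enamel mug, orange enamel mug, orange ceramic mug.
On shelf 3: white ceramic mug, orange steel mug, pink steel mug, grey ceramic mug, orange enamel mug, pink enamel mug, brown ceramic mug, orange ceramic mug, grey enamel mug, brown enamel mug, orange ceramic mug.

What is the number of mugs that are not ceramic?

18

Total mugs: 30; with the excluded value: 12; remaining 30 − 12 = 18.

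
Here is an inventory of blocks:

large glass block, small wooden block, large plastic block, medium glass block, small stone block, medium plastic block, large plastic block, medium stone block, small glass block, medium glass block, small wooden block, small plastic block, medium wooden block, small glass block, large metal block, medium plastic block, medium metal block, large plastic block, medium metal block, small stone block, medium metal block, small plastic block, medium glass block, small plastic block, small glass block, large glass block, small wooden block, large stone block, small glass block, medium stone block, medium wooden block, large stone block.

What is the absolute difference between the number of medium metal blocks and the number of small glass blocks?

medium metal blocks: 3. small glass blocks: 4.
|3 − 4| = 4 − 3 = 1.

1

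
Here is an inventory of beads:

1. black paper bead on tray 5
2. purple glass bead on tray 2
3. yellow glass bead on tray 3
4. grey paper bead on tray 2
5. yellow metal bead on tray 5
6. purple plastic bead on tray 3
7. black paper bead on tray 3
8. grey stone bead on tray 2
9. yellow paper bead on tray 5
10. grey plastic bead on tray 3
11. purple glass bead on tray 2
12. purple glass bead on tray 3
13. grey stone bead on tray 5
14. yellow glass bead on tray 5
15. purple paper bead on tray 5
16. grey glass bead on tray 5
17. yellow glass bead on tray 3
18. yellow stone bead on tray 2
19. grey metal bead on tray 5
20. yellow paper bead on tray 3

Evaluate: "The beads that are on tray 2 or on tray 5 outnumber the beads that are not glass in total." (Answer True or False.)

False

beads on tray 2 or on tray 5: 13.
beads that are not glass: 13.
The claim requires 13 > 13, which does not hold.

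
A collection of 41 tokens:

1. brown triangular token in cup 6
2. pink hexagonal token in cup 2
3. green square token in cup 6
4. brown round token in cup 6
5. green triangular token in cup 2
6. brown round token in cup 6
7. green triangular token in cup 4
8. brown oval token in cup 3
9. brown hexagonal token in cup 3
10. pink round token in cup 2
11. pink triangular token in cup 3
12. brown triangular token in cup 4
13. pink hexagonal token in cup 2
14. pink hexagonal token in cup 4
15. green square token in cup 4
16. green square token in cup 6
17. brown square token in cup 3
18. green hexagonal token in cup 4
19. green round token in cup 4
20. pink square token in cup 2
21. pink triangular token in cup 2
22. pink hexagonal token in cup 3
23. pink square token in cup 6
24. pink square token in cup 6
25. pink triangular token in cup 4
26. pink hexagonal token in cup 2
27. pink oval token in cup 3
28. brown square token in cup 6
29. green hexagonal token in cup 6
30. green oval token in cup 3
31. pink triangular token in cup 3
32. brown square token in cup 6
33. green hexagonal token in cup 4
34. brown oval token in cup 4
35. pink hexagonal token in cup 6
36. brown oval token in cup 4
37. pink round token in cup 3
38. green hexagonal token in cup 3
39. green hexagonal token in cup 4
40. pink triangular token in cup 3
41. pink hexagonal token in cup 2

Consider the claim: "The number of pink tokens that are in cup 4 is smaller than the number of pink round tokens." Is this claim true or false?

|pink tokens in cup 4| = 2.
|pink round tokens| = 2.
The claim requires 2 < 2, which does not hold.

False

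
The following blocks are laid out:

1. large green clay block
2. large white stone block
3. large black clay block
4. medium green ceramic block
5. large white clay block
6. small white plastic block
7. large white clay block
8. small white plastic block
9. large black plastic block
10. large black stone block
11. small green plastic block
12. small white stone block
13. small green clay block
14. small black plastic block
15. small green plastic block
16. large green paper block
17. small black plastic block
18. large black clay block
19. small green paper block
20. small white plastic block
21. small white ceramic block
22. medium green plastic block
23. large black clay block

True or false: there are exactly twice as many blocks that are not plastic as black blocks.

True

There are 14 blocks that are not plastic.
There are 7 black blocks.
The claim requires 14 = 2 × 7 = 14, which holds.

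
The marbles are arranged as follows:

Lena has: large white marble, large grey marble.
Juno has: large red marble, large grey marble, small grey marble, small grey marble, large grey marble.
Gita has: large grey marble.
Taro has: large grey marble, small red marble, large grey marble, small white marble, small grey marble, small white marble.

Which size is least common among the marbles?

small

Counts by size: large 8, small 6.
The minimum is 6, held uniquely by small.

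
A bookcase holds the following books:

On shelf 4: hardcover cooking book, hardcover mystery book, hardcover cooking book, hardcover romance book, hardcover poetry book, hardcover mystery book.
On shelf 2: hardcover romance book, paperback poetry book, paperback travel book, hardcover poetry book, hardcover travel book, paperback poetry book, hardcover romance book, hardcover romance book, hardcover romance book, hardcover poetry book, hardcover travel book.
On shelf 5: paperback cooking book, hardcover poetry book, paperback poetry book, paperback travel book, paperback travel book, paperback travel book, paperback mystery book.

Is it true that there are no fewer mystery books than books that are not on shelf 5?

|mystery books| = 3.
|books that are not on shelf 5| = 17.
The claim requires 3 ≥ 17, which does not hold.

False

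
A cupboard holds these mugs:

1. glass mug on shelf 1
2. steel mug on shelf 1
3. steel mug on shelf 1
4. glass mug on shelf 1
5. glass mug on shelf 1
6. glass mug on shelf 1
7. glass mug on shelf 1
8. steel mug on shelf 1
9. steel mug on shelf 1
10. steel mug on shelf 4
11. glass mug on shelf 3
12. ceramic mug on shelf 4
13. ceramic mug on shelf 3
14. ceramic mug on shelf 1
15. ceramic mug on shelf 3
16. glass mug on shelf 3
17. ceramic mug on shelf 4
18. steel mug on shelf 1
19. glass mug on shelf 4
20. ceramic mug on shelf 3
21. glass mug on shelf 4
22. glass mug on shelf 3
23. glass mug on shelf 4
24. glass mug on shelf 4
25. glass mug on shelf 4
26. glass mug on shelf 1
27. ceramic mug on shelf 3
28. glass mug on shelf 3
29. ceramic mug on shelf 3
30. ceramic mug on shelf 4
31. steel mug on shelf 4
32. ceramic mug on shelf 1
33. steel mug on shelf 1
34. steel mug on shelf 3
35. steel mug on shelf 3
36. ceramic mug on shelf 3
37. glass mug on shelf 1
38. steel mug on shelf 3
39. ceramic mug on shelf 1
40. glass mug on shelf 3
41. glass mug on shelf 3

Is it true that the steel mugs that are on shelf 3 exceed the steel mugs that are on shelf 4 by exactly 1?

steel mugs on shelf 3: 3.
steel mugs on shelf 4: 2.
The claim requires 3 − 2 (= 1) to equal 1, which holds.

True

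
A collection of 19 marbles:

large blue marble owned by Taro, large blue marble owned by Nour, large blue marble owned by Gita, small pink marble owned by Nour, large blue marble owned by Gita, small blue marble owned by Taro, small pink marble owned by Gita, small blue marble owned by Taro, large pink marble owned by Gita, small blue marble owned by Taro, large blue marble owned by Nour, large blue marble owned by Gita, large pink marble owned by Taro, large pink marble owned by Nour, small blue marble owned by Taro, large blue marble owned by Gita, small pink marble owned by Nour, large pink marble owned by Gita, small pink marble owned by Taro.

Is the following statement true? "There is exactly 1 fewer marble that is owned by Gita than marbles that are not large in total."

Count of marbles owned by Gita: 7.
There are 8 marbles that are not large.
The claim requires 8 − 7 (= 1) to equal 1, which holds.

True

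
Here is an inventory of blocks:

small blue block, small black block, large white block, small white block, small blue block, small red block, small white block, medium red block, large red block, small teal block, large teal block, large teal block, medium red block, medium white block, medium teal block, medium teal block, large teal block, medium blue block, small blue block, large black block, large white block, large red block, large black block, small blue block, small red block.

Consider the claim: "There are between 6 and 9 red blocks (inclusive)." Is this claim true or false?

True

red blocks: 6.
The claim requires 6 ≤ 6 ≤ 9, which holds.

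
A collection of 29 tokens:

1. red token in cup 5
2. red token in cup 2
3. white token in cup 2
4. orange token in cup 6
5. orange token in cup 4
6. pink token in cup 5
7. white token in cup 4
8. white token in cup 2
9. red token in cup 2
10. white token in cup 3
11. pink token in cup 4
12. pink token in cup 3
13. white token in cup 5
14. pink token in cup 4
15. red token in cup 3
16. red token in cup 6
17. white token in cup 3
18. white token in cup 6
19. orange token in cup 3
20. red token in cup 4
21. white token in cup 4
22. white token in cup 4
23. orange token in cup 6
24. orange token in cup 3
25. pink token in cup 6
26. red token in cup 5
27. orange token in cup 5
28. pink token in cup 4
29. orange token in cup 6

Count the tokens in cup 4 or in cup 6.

14

in cup 4: 8; in cup 6: 6; together 8 + 6 = 14.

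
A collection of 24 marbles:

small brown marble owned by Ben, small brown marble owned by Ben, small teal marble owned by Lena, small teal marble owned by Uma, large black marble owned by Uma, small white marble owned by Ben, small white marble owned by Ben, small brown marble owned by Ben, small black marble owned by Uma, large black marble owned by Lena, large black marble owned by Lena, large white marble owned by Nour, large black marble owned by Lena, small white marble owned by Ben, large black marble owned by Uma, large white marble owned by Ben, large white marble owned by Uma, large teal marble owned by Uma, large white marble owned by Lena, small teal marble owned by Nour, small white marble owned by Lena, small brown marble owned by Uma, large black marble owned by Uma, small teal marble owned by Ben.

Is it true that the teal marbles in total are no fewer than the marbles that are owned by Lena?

teal marbles: 5.
marbles owned by Lena: 6.
The claim requires 5 ≥ 6, which does not hold.

False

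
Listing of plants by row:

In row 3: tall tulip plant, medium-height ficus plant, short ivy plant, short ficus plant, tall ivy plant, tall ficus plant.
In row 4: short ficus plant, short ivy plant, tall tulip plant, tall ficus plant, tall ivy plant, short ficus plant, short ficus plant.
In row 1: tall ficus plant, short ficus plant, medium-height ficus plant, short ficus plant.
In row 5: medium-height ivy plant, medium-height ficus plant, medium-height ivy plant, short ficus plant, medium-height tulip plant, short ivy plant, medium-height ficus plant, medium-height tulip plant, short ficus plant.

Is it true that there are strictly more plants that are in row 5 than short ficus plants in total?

True

|plants in row 5| = 9.
|short ficus plants| = 8.
The claim requires 9 > 8, which holds.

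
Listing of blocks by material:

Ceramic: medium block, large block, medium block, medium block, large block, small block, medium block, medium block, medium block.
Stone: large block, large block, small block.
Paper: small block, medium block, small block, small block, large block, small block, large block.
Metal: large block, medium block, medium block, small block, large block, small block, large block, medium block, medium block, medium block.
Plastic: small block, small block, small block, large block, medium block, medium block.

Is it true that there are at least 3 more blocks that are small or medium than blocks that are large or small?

True

|blocks that are small or medium| = 25.
|blocks that are large or small| = 21.
The claim requires 25 − 21 = 4 ≥ 3, which holds.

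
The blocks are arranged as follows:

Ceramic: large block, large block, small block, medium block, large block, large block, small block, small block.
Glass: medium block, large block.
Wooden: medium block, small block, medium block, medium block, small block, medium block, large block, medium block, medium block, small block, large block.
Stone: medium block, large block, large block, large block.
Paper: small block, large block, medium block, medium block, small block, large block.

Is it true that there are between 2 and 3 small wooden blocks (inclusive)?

small wooden blocks: 3.
The claim requires 2 ≤ 3 ≤ 3, which holds.

True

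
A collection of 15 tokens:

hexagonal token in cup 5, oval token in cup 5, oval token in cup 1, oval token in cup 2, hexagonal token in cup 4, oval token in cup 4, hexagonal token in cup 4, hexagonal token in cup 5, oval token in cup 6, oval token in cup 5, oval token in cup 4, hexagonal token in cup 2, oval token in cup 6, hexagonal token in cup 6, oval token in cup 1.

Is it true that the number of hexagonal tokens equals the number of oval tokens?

False

There are 6 hexagonal tokens.
There are 9 oval tokens.
The claim requires 6 = 9, which does not hold.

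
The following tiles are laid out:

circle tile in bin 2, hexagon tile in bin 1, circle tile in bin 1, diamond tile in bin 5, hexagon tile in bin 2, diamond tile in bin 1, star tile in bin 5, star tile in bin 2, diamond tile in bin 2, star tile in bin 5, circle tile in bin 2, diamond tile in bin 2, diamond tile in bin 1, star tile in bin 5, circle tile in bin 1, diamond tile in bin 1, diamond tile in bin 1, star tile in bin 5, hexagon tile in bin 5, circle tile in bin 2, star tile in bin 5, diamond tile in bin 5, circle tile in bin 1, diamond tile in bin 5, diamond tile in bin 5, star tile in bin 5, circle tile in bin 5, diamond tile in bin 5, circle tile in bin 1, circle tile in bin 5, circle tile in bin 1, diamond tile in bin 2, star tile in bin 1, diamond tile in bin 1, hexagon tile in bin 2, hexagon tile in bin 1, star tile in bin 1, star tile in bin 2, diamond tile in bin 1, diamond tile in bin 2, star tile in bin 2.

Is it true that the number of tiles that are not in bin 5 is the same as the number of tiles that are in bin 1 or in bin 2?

True

|tiles that are not in bin 5| = 27.
|tiles in bin 1 or in bin 2| = 27.
The claim requires 27 = 27, which holds.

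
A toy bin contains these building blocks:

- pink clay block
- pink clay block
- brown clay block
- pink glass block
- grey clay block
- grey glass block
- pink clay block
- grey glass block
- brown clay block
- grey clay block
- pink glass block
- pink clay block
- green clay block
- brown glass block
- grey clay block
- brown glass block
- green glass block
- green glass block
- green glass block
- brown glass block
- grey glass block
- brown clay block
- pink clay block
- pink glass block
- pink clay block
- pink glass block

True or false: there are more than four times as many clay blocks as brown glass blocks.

There are 13 clay blocks.
There are 3 brown glass blocks.
The claim requires 13 > 4 × 3 = 12, which holds.

True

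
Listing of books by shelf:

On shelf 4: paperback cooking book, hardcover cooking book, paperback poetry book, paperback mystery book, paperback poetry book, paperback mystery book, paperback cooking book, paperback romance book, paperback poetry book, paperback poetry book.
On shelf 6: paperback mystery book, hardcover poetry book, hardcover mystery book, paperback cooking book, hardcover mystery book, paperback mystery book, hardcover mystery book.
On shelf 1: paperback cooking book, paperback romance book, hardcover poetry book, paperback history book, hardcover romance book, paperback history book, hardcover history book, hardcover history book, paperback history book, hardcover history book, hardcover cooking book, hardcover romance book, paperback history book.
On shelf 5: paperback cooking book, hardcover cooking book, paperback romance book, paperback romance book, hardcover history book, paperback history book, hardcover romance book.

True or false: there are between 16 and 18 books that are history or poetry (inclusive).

|books that are history or poetry| = 15.
The claim requires 16 ≤ 15 ≤ 18, which does not hold.

False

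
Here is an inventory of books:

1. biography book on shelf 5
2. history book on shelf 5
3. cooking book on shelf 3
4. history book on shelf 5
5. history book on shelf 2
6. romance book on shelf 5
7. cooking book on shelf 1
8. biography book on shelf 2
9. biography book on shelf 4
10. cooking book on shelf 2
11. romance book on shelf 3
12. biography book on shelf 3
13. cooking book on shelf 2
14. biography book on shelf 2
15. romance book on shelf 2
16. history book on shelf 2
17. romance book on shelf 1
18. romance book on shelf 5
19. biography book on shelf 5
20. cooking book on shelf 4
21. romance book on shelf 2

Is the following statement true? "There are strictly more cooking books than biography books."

|cooking books| = 5.
|biography books| = 6.
The claim requires 5 > 6, which does not hold.

False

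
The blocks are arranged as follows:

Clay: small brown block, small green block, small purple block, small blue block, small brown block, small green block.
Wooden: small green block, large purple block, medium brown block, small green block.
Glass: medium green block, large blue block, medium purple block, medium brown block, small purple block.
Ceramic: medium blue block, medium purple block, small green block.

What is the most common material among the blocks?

Counts by material: clay 6, glass 5, wooden 4, ceramic 3.
The maximum is 6, held uniquely by clay.

clay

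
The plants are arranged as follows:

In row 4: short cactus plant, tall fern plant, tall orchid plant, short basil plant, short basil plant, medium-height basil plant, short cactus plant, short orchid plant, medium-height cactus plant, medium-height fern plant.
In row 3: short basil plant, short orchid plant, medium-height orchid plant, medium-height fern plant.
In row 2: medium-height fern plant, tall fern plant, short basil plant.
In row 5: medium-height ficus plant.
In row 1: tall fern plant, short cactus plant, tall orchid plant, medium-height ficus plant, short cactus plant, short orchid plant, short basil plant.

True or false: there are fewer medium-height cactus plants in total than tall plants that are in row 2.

medium-height cactus plants: 1.
tall plants in row 2: 1.
The claim requires 1 < 1, which does not hold.

False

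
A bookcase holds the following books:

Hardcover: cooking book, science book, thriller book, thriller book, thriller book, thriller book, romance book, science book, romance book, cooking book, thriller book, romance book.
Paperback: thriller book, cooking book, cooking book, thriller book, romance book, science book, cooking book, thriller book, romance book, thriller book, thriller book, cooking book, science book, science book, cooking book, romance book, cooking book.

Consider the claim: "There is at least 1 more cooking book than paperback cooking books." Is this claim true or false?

|cooking books| = 8.
|paperback cooking books| = 6.
The claim requires 8 − 6 = 2 ≥ 1, which holds.

True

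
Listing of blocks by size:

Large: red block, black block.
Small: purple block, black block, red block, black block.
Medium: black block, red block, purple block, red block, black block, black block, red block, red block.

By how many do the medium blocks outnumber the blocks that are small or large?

2

medium blocks: 8.
blocks that are small or large: 6.
8 − 6 = 2.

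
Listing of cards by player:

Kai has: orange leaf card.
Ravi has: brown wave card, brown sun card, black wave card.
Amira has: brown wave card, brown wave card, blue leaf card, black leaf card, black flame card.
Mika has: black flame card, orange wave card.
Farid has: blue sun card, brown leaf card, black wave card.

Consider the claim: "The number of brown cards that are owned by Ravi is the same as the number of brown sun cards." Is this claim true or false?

False

Count of brown cards owned by Ravi: 2.
There is 1 brown sun card.
The claim requires 2 = 1, which does not hold.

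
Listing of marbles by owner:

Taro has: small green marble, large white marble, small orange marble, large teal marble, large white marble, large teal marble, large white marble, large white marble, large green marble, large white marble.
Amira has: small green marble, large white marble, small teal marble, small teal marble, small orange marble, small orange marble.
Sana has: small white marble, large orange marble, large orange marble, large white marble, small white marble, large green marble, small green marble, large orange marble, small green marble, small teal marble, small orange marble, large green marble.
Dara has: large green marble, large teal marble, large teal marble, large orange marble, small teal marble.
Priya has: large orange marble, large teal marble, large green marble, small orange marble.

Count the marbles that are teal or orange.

orange: 10; teal: 9; together 10 + 9 = 19.

19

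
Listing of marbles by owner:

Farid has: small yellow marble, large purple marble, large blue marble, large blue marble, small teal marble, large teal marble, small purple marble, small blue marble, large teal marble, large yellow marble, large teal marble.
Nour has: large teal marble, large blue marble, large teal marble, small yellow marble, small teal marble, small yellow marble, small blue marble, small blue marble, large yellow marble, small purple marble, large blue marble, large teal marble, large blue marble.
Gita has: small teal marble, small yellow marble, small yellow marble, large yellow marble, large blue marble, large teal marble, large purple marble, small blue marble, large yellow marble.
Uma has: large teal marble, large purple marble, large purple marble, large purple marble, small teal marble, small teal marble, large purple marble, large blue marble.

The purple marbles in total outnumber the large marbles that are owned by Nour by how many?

purple marbles: 8.
large marbles owned by Nour: 7.
8 − 7 = 1.

1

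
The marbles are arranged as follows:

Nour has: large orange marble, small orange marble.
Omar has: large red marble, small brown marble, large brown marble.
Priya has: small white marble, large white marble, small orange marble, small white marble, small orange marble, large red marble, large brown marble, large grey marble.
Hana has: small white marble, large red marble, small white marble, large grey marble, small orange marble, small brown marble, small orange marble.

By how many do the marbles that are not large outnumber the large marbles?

2

marbles that are not large: 11.
large marbles: 9.
11 − 9 = 2.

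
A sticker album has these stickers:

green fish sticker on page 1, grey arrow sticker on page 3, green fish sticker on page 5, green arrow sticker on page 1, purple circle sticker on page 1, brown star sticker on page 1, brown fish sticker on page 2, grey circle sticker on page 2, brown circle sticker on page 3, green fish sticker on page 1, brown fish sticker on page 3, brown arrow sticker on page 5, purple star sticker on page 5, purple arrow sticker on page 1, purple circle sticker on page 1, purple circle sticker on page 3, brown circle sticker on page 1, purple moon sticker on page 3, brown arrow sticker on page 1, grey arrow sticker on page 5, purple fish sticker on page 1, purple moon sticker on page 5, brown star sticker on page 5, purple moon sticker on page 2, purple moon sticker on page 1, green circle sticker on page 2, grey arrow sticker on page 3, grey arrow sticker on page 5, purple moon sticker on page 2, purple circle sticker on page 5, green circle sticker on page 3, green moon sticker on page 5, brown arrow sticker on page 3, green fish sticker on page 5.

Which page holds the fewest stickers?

page 2

Counts by page: page 1→11, page 5→10, page 3→8, page 2→5.
The minimum is 5, held uniquely by page 2.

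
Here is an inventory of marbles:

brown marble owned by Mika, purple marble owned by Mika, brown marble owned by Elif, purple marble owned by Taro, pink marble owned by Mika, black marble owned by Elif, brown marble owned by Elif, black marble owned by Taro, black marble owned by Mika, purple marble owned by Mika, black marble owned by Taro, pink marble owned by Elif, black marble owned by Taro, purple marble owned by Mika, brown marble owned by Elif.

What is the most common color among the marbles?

black

Counts by color: black 5, purple 4, brown 4, pink 2.
The maximum is 5, held uniquely by black.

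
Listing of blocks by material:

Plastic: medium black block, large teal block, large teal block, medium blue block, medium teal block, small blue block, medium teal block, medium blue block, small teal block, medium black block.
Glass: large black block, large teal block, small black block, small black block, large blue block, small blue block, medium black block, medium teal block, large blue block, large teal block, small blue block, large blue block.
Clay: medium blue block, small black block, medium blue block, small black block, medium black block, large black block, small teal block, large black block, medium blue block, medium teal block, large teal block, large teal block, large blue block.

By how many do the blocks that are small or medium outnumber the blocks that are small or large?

0

blocks that are small or medium: 22.
blocks that are small or large: 22.
22 − 22 = 0.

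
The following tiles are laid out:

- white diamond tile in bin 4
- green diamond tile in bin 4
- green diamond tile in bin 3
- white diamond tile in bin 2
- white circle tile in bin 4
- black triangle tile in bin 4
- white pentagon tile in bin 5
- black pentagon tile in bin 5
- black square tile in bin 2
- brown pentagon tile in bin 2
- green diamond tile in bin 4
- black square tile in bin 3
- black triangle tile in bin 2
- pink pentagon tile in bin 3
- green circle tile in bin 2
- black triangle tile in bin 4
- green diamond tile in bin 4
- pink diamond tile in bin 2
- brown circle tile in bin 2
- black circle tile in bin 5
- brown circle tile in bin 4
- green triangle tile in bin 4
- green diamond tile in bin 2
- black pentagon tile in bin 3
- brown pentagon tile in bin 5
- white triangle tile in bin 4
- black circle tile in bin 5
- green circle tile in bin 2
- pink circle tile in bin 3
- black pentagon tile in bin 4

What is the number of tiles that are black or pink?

black: 10; pink: 3; together 10 + 3 = 13.

13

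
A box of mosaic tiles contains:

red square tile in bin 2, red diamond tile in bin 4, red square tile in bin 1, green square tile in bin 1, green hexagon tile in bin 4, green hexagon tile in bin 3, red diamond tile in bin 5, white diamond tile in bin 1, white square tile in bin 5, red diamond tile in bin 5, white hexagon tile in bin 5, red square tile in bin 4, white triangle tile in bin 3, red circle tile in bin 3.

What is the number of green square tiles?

1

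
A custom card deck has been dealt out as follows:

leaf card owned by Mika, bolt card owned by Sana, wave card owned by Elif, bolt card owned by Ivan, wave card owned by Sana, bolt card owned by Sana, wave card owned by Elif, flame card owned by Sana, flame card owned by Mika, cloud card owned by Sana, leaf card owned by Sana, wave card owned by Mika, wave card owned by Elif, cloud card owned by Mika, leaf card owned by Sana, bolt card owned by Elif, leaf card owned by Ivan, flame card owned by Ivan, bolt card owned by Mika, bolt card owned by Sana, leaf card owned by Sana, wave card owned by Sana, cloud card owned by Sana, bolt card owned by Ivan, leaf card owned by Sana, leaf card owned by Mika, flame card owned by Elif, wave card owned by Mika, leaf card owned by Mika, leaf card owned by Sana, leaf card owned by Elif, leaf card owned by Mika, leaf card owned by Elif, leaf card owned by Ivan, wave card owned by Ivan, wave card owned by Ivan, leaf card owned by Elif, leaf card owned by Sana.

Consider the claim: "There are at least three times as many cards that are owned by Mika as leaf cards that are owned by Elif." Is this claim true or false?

cards owned by Mika: 9.
leaf cards owned by Elif: 3.
The claim requires 9 ≥ 3 × 3 = 9, which holds.

True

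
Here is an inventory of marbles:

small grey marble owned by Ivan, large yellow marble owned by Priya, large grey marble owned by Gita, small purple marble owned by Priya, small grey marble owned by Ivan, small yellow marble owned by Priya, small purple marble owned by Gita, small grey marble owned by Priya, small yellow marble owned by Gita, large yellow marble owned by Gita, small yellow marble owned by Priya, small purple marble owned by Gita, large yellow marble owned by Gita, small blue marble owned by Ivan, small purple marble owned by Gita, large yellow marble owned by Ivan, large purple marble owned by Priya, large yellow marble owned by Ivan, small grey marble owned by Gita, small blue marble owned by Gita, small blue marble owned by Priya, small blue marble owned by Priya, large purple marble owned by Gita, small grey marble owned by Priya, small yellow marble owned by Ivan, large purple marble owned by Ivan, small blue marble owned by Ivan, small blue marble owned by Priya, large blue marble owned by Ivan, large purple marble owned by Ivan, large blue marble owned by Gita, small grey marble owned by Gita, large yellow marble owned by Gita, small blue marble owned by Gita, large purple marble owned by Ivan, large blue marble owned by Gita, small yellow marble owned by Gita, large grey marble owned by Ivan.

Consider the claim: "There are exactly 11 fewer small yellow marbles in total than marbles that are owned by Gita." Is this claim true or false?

True

There are 5 small yellow marbles.
Count of marbles owned by Gita: 16.
The claim requires 16 − 5 (= 11) to equal 11, which holds.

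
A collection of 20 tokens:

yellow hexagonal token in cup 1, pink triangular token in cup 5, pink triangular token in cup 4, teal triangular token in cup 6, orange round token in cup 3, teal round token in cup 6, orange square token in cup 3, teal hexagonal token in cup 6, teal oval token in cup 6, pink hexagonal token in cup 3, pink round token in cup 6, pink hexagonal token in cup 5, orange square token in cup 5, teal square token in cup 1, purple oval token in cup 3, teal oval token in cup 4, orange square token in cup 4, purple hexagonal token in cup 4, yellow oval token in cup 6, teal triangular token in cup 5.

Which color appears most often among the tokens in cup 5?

pink

Counts by color (restricted to tokens in cup 5): pink 2, teal 1, orange 1.
The maximum is 2, held uniquely by pink.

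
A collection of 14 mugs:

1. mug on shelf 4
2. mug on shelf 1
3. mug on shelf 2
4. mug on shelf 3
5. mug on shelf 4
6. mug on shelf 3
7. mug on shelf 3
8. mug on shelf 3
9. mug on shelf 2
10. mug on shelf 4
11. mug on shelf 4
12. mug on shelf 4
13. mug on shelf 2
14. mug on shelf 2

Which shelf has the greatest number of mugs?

Counts by shelf: shelf 4→5, shelf 3→4, shelf 2→4, shelf 1→1.
The maximum is 5, held uniquely by shelf 4.

shelf 4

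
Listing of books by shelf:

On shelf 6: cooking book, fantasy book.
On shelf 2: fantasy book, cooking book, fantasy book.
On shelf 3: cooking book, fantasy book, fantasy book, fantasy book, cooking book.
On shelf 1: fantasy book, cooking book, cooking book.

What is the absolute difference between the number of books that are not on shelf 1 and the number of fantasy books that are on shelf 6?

9

books that are not on shelf 1: 10. fantasy books on shelf 6: 1.
|10 − 1| = 10 − 1 = 9.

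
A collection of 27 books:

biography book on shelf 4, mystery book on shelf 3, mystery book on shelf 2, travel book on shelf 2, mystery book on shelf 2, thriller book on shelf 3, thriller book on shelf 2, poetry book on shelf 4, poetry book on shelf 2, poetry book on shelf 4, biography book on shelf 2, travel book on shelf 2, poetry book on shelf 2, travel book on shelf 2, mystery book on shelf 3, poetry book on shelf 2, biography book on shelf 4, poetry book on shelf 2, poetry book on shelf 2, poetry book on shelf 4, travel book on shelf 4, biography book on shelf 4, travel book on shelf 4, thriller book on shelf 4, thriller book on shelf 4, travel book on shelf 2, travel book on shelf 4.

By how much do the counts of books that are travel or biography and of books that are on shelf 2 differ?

books that are travel or biography: 11. books on shelf 2: 13.
|11 − 13| = 13 − 11 = 2.

2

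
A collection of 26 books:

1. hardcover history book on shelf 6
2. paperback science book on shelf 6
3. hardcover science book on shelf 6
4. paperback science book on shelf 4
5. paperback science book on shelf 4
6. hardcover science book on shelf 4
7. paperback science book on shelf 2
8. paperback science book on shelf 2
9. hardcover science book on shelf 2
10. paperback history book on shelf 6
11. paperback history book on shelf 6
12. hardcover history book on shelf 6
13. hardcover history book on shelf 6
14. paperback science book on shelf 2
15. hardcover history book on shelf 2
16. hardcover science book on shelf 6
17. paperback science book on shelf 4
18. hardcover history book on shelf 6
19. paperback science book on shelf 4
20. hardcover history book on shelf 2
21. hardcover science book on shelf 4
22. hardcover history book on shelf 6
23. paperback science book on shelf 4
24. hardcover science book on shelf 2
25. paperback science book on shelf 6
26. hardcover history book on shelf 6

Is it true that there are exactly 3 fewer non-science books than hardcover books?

False

There are 10 non-science books.
There are 14 hardcover books.
The claim requires 14 − 10 (= 4) to equal 3, which does not hold.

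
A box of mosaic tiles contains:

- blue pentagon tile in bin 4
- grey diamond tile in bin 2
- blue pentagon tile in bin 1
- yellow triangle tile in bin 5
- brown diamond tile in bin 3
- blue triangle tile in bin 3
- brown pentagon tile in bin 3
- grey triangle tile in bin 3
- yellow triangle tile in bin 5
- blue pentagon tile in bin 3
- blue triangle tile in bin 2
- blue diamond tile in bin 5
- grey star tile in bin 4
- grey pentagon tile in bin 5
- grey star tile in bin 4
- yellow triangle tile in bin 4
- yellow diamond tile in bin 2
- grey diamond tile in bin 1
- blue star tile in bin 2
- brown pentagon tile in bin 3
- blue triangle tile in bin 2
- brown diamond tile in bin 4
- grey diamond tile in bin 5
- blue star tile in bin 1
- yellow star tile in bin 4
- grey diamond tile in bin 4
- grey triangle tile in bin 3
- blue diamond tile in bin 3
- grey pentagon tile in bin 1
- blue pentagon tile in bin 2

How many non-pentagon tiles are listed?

Total tiles: 30; with the excluded value: 8; remaining 30 − 8 = 22.

22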